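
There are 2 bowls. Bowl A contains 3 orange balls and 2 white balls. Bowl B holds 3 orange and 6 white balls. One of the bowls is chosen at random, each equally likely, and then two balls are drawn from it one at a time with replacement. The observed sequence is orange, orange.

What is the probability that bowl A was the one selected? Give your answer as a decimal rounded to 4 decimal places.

Compute the likelihood of the observed sequence for each case: P(data | bowl A) = (3/5)(3/5) = 9/25; P(data | bowl B) = (3/9)(3/9) = 1/9.
Multiplying each by its prior: 1/2 · 9/25 = 9/50, 1/2 · 1/9 = 1/18; these sum to 53/225.
Therefore the posterior P(bowl A | data) = (9/50) / (53/225) = 81/106.

0.7642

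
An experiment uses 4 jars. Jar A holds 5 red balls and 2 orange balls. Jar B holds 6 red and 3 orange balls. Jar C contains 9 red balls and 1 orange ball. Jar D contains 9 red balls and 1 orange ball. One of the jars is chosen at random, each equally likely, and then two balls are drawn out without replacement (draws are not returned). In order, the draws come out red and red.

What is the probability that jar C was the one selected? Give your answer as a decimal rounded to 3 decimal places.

0.321

For each hypothesis, P(data | H) works out to: P(data | jar A) = (5/7)(4/6) = 10/21; P(data | jar B) = (6/9)(5/8) = 5/12; P(data | jar C) = (9/10)(8/9) = 4/5; P(data | jar D) = (9/10)(8/9) = 4/5.
The prior-weighted likelihoods are 1/4 · 10/21 = 5/42, 1/4 · 5/12 = 5/48, 1/4 · 4/5 = 1/5, 1/4 · 4/5 = 1/5; these sum to 349/560.
Therefore the posterior P(jar C | data) = (1/5) / (349/560) = 112/349.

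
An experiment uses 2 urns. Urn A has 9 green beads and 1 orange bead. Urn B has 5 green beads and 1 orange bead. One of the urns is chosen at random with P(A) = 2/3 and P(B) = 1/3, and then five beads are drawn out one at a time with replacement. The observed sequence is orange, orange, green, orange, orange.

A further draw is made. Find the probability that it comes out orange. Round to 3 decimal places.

0.152

Compute the likelihood of the observed sequence for each case: P(data | urn A) = (1/10)(1/10)(9/10)(1/10)(1/10) = 9e-05; P(data | urn B) = (1/6)(1/6)(5/6)(1/6)(1/6) = 0.000643.
Multiplying each by its prior: 2/3 · 9e-05 = 6e-05, 1/3 · 0.000643 = 0.00021433; summing to 0.00027433.
The posterior is then P(urn A | data) = 0.21871, P(urn B | data) = 0.78129.
So P(orange next | data) = Σ P(orange next | H) P(H | data) = (1/10)(0.21871) + (1/6)(0.78129) = 0.15209.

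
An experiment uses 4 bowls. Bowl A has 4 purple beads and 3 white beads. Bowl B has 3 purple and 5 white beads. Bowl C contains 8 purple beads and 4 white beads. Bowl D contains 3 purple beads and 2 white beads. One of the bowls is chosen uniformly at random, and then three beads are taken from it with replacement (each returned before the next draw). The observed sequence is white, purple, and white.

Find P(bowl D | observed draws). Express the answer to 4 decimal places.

0.2278

Under each hypothesis, the probability of the observed sequence is: P(data | bowl A) = (3/7)(4/7)(3/7) = 0.10496; P(data | bowl B) = (5/8)(3/8)(5/8) = 0.14648; P(data | bowl C) = (4/12)(8/12)(4/12) = 0.074074; P(data | bowl D) = (2/5)(3/5)(2/5) = 0.096.
Multiplying each by its prior: 1/4 · 0.10496 = 0.026239, 1/4 · 0.14648 = 0.036621, 1/4 · 0.074074 = 0.018519, 1/4 · 0.096 = 0.024; these sum to 0.10538.
So P(bowl D | data) = (0.024) / (0.10538) = 0.22775.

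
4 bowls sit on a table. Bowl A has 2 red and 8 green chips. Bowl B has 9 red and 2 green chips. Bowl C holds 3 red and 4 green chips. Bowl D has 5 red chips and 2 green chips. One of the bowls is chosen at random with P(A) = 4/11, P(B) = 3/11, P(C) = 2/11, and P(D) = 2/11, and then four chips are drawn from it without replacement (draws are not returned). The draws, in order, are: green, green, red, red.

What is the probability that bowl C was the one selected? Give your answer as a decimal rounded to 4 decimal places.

The likelihood of the observed sequence under each hypothesis: P(data | bowl A) = (8/10)(7/9)(2/8)(1/7) = 0.022222; P(data | bowl B) = (2/11)(1/10)(9/9)(8/8) = 0.018182; P(data | bowl C) = (4/7)(3/6)(3/5)(2/4) = 0.085714; P(data | bowl D) = (2/7)(1/6)(5/5)(4/4) = 0.047619.
The prior-weighted likelihoods are 4/11 · 0.022222 = 0.0080808, 3/11 · 0.018182 = 0.0049587, 2/11 · 0.085714 = 0.015584, 2/11 · 0.047619 = 0.008658; these sum to 0.037282.
Therefore the posterior P(bowl C | data) = (0.015584) / (0.037282) = 0.41802.

0.4180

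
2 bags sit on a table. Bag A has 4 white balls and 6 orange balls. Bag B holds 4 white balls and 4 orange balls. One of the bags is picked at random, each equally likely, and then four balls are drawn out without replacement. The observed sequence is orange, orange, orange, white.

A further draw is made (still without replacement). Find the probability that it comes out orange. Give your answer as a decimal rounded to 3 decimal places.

The likelihood of the observed sequence under each hypothesis: P(data | bag A) = (6/10)(5/9)(4/8)(4/7) = 2/21; P(data | bag B) = (4/8)(3/7)(2/6)(4/5) = 2/35.
The prior-weighted likelihoods are 1/2 · 2/21 = 1/21, 1/2 · 2/35 = 1/35; with total 8/105.
Normalising, the posterior is P(bag A | data) = 5/8, P(bag B | data) = 3/8.
So P(orange next | data) = Σ P(orange next | H) P(H | data) = (1/2)(5/8) + (1/4)(3/8) = 13/32.

0.406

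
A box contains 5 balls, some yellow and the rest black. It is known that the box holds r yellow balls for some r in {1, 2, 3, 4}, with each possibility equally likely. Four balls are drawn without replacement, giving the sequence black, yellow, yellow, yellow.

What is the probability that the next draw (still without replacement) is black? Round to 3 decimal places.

0.333

For each hypothesis, P(data | H) works out to: P(data | r = 1) = (4/5)(1/4)(0/3) = 0; P(data | r = 2) = (3/5)(2/4)(1/3)(0/2) = 0; P(data | r = 3) = (2/5)(3/4)(2/3)(1/2) = 1/10; P(data | r = 4) = (1/5)(4/4)(3/3)(2/2) = 1/5.
Multiplying each by its prior: 1/4 · 0 = 0, 1/4 · 0 = 0, 1/4 · 1/10 = 1/40, 1/4 · 1/5 = 1/20; with total 3/40.
The posterior is then P(r = 1 | data) = 0, P(r = 2 | data) = 0, P(r = 3 | data) = 1/3, P(r = 4 | data) = 2/3.
Averaging over the posterior, P(black next | data) = (1)(1/3) + (0)(2/3) = 1/3.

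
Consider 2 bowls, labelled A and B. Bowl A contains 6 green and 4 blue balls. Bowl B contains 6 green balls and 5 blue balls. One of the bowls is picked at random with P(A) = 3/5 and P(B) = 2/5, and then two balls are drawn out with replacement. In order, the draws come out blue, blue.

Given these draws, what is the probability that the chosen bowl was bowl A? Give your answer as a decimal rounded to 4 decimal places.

For each hypothesis, P(data | H) works out to: P(data | bowl A) = (4/10)(4/10) = 0.16; P(data | bowl B) = (5/11)(5/11) = 0.20661.
Multiplying each by its prior: 3/5 · 0.16 = 0.096, 2/5 · 0.20661 = 0.082645; with total 0.17864.
By Bayes' rule, P(bowl A | data) = (0.096) / (0.17864) = 0.53738.

0.5374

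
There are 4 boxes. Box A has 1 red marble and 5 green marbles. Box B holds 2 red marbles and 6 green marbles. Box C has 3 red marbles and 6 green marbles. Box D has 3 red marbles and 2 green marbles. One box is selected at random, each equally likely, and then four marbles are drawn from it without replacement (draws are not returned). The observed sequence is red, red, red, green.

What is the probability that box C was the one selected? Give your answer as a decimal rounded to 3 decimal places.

0.106

The likelihood of the observed sequence under each hypothesis: P(data | box A) = (1/6)(0/5) = 0; P(data | box B) = (2/8)(1/7)(0/6) = 0; P(data | box C) = (3/9)(2/8)(1/7)(6/6) = 0.011905; P(data | box D) = (3/5)(2/4)(1/3)(2/2) = 0.1.
The prior-weighted likelihoods are 1/4 · 0 = 0, 1/4 · 0 = 0, 1/4 · 0.011905 = 0.0029762, 1/4 · 0.1 = 0.025; summing to 0.027976.
Therefore the posterior P(box C | data) = (0.0029762) / (0.027976) = 0.10638.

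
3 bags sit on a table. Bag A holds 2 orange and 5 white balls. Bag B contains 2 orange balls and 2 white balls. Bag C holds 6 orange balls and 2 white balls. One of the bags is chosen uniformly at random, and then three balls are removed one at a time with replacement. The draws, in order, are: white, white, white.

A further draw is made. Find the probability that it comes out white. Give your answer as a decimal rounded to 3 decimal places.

The likelihood of the observed sequence under each hypothesis: P(data | bag A) = (5/7)(5/7)(5/7) = 0.36443; P(data | bag B) = (2/4)(2/4)(2/4) = 0.125; P(data | bag C) = (2/8)(2/8)(2/8) = 0.015625.
The prior-weighted likelihoods are 1/3 · 0.36443 = 0.12148, 1/3 · 0.125 = 0.041667, 1/3 · 0.015625 = 0.0052083; with total 0.16835.
Normalising, the posterior is P(bag A | data) = 0.72157, P(bag B | data) = 0.2475, P(bag C | data) = 0.030937.
The predictive probability is P(white next | data) = (5/7)(0.72157) + (1/2)(0.2475) + (1/4)(0.030937) = 0.64689.

0.647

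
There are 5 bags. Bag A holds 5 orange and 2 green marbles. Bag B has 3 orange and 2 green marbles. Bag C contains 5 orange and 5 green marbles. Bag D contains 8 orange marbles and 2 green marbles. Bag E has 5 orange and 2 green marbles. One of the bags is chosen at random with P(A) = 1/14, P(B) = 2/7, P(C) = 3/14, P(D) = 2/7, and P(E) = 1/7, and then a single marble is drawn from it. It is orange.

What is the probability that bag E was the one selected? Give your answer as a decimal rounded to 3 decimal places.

Under each hypothesis, the probability of this draw is: P(data | bag A) = (5/7) = 5/7; P(data | bag B) = (3/5) = 3/5; P(data | bag C) = (5/10) = 1/2; P(data | bag D) = (8/10) = 4/5; P(data | bag E) = (5/7) = 5/7.
Multiplying each by its prior: 1/14 · 5/7 = 5/98, 2/7 · 3/5 = 6/35, 3/14 · 1/2 = 3/28, 2/7 · 4/5 = 8/35, 1/7 · 5/7 = 5/49; summing to 647/980.
Therefore the posterior P(bag E | data) = (5/49) / (647/980) = 100/647.

0.155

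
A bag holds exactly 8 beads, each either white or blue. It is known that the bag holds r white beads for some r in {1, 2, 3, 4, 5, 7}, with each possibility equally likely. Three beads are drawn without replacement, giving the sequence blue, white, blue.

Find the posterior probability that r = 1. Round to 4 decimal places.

0.1750

Under each hypothesis, the probability of the observed sequence is: P(data | r = 1) = (7/8)(1/7)(6/6) = 1/8; P(data | r = 2) = (6/8)(2/7)(5/6) = 5/28; P(data | r = 3) = (5/8)(3/7)(4/6) = 5/28; P(data | r = 4) = (4/8)(4/7)(3/6) = 1/7; P(data | r = 5) = (3/8)(5/7)(2/6) = 5/56; P(data | r = 7) = (1/8)(7/7)(0/6) = 0.
The prior-weighted likelihoods are 1/6 · 1/8 = 1/48, 1/6 · 5/28 = 5/168, 1/6 · 5/28 = 5/168, 1/6 · 1/7 = 1/42, 1/6 · 5/56 = 5/336, 1/6 · 0 = 0; summing to 5/42.
So P(r = 1 | data) = (1/48) / (5/42) = 7/40.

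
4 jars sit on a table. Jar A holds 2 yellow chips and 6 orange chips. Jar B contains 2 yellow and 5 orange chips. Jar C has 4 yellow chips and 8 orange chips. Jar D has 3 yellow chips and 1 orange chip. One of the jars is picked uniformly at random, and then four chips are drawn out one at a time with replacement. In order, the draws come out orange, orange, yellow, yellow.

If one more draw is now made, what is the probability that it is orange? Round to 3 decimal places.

0.606

The likelihood of the observed sequence under each hypothesis: P(data | jar A) = (6/8)(6/8)(2/8)(2/8) = 0.035156; P(data | jar B) = (5/7)(5/7)(2/7)(2/7) = 0.041649; P(data | jar C) = (8/12)(8/12)(4/12)(4/12) = 0.049383; P(data | jar D) = (1/4)(1/4)(3/4)(3/4) = 0.035156.
The prior-weighted likelihoods are 1/4 · 0.035156 = 0.0087891, 1/4 · 0.041649 = 0.010412, 1/4 · 0.049383 = 0.012346, 1/4 · 0.035156 = 0.0087891; with total 0.040336.
Normalising, the posterior is P(jar A | data) = 0.2179, P(jar B | data) = 0.25814, P(jar C | data) = 0.30607, P(jar D | data) = 0.2179.
Averaging over the posterior, P(orange next | data) = (3/4)(0.2179) + (5/7)(0.25814) + (2/3)(0.30607) + (1/4)(0.2179) = 0.60633.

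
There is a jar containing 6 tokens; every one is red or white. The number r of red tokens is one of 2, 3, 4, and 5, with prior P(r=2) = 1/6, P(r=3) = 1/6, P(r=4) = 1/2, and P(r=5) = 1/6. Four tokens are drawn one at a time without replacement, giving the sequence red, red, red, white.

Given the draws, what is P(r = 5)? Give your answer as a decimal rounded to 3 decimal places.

Under each hypothesis, the probability of the observed sequence is: P(data | r = 2) = (2/6)(1/5)(0/4) = 0; P(data | r = 3) = (3/6)(2/5)(1/4)(3/3) = 1/20; P(data | r = 4) = (4/6)(3/5)(2/4)(2/3) = 2/15; P(data | r = 5) = (5/6)(4/5)(3/4)(1/3) = 1/6.
Weighting by the prior gives 1/6 · 0 = 0, 1/6 · 1/20 = 1/120, 1/2 · 2/15 = 1/15, 1/6 · 1/6 = 1/36; these sum to 37/360.
Therefore the posterior P(r = 5 | data) = (1/36) / (37/360) = 10/37.

0.270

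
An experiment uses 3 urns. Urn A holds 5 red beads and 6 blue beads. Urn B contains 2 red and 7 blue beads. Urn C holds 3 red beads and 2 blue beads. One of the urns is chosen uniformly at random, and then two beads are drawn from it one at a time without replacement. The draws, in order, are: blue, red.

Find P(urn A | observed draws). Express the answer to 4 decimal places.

Under each hypothesis, the probability of the observed sequence is: P(data | urn A) = (6/11)(5/10) = 0.27273; P(data | urn B) = (7/9)(2/8) = 0.19444; P(data | urn C) = (2/5)(3/4) = 0.3.
Multiplying each by its prior: 1/3 · 0.27273 = 0.090909, 1/3 · 0.19444 = 0.064815, 1/3 · 0.3 = 0.1; these sum to 0.25572.
Therefore the posterior P(urn A | data) = (0.090909) / (0.25572) = 0.3555.

0.3555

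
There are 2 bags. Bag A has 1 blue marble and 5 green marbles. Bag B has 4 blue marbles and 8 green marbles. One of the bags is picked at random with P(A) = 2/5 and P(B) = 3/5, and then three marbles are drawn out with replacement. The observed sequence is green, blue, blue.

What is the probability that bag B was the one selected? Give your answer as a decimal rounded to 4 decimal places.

0.8276

The likelihood of the observed sequence under each hypothesis: P(data | bag A) = (5/6)(1/6)(1/6) = 5/216; P(data | bag B) = (8/12)(4/12)(4/12) = 2/27.
Weighting by the prior gives 2/5 · 5/216 = 1/108, 3/5 · 2/27 = 2/45; with total 29/540.
Hence P(bag B | data) = (2/45) / (29/540) = 24/29.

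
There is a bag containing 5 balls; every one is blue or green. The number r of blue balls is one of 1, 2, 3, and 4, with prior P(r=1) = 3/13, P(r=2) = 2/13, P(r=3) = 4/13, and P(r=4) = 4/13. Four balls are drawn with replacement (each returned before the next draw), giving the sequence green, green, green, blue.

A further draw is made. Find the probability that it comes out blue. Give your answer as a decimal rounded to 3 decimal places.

For each hypothesis, P(data | H) works out to: P(data | r = 1) = (4/5)(4/5)(4/5)(1/5) = 0.1024; P(data | r = 2) = (3/5)(3/5)(3/5)(2/5) = 0.0864; P(data | r = 3) = (2/5)(2/5)(2/5)(3/5) = 0.0384; P(data | r = 4) = (1/5)(1/5)(1/5)(4/5) = 0.0064.
The prior-weighted likelihoods are 3/13 · 0.1024 = 0.023631, 2/13 · 0.0864 = 0.013292, 4/13 · 0.0384 = 0.011815, 4/13 · 0.0064 = 0.0019692; with total 0.050708.
Dividing through by the total gives posterior P(r = 1 | data) = 0.46602, P(r = 2 | data) = 0.26214, P(r = 3 | data) = 0.23301, P(r = 4 | data) = 0.038835.
The predictive probability is P(blue next | data) = (1/5)(0.46602) + (2/5)(0.26214) + (3/5)(0.23301) + (4/5)(0.038835) = 0.36893.

0.369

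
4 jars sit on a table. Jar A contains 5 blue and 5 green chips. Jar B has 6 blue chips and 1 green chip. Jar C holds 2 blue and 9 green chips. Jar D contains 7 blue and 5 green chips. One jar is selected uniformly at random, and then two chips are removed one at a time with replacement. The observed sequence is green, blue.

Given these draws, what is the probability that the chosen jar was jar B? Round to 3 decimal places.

For each hypothesis, P(data | H) works out to: P(data | jar A) = (5/10)(5/10) = 0.25; P(data | jar B) = (1/7)(6/7) = 0.12245; P(data | jar C) = (9/11)(2/11) = 0.14876; P(data | jar D) = (5/12)(7/12) = 0.24306.
Weighting by the prior gives 1/4 · 0.25 = 0.0625, 1/4 · 0.12245 = 0.030612, 1/4 · 0.14876 = 0.03719, 1/4 · 0.24306 = 0.060764; these sum to 0.19107.
Hence P(jar B | data) = (0.030612) / (0.19107) = 0.16022.

0.160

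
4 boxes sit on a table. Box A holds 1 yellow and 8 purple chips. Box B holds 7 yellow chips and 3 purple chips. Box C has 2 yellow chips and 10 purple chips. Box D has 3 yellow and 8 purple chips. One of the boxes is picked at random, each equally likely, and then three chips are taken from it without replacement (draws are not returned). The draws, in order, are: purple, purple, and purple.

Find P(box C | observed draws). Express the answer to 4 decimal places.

0.3497

The likelihood of the observed sequence under each hypothesis: P(data | box A) = (8/9)(7/8)(6/7) = 0.66667; P(data | box B) = (3/10)(2/9)(1/8) = 0.0083333; P(data | box C) = (10/12)(9/11)(8/10) = 0.54545; P(data | box D) = (8/11)(7/10)(6/9) = 0.33939.
Multiplying each by its prior: 1/4 · 0.66667 = 0.16667, 1/4 · 0.0083333 = 0.0020833, 1/4 · 0.54545 = 0.13636, 1/4 · 0.33939 = 0.084848; summing to 0.38996.
By Bayes' rule, P(box C | data) = (0.13636) / (0.38996) = 0.34968.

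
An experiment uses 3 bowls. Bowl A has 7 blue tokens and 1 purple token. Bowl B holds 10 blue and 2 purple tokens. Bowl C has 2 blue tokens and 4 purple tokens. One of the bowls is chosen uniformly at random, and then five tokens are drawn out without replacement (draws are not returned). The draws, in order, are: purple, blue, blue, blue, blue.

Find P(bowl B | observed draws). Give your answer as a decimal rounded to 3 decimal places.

0.459

Compute the likelihood of the observed sequence for each case: P(data | bowl A) = (1/8)(7/7)(6/6)(5/5)(4/4) = 1/8; P(data | bowl B) = (2/12)(10/11)(9/10)(8/9)(7/8) = 7/66; P(data | bowl C) = (4/6)(2/5)(1/4)(0/3) = 0.
Multiplying each by its prior: 1/3 · 1/8 = 1/24, 1/3 · 7/66 = 7/198, 1/3 · 0 = 0; with total 61/792.
Therefore the posterior P(bowl B | data) = (7/198) / (61/792) = 28/61.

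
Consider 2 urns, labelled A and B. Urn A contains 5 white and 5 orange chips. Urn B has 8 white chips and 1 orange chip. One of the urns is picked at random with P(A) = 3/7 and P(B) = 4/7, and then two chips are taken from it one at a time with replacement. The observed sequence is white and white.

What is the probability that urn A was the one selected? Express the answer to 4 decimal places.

0.1918

Compute the likelihood of the observed sequence for each case: P(data | urn A) = (5/10)(5/10) = 1/4; P(data | urn B) = (8/9)(8/9) = 64/81.
The prior-weighted likelihoods are 3/7 · 1/4 = 3/28, 4/7 · 64/81 = 256/567; these sum to 181/324.
Hence P(urn A | data) = (3/28) / (181/324) = 243/1267.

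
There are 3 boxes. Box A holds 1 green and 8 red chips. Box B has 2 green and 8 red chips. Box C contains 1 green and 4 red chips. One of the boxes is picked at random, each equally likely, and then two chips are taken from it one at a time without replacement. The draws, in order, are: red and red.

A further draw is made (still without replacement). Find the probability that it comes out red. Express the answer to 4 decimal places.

0.7667

Under each hypothesis, the probability of the observed sequence is: P(data | box A) = (8/9)(7/8) = 7/9; P(data | box B) = (8/10)(7/9) = 28/45; P(data | box C) = (4/5)(3/4) = 3/5.
The prior-weighted likelihoods are 1/3 · 7/9 = 7/27, 1/3 · 28/45 = 28/135, 1/3 · 3/5 = 1/5; these sum to 2/3.
Normalising, the posterior is P(box A | data) = 7/18, P(box B | data) = 14/45, P(box C | data) = 3/10.
The predictive probability is P(red next | data) = (6/7)(7/18) + (3/4)(14/45) + (2/3)(3/10) = 23/30.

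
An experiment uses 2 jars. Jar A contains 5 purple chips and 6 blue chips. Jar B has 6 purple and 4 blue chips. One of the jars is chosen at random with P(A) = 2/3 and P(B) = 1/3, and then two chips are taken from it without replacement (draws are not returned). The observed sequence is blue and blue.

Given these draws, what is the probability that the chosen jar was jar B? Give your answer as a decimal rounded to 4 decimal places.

0.1964

The likelihood of the observed sequence under each hypothesis: P(data | jar A) = (6/11)(5/10) = 3/11; P(data | jar B) = (4/10)(3/9) = 2/15.
Weighting by the prior gives 2/3 · 3/11 = 2/11, 1/3 · 2/15 = 2/45; summing to 112/495.
Hence P(jar B | data) = (2/45) / (112/495) = 11/56.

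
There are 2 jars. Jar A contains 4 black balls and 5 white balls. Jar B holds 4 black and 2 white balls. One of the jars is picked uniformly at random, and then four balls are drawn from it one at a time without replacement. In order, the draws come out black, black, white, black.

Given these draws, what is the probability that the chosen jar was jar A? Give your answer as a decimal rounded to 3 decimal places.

Under each hypothesis, the probability of the observed sequence is: P(data | jar A) = (4/9)(3/8)(5/7)(2/6) = 0.039683; P(data | jar B) = (4/6)(3/5)(2/4)(2/3) = 0.13333.
Multiplying each by its prior: 1/2 · 0.039683 = 0.019841, 1/2 · 0.13333 = 0.066667; summing to 0.086508.
So P(jar A | data) = (0.019841) / (0.086508) = 0.22936.

0.229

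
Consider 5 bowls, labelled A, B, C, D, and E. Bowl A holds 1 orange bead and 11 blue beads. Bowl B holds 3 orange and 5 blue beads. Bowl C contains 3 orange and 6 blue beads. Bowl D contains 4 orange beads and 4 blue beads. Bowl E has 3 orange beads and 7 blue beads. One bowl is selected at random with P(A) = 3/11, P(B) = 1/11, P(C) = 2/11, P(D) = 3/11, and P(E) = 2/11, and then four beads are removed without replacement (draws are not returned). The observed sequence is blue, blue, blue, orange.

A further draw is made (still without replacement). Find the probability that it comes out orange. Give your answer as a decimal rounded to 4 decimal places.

For each hypothesis, P(data | H) works out to: P(data | bowl A) = (11/12)(10/11)(9/10)(1/9) = 1/12; P(data | bowl B) = (5/8)(4/7)(3/6)(3/5) = 3/28; P(data | bowl C) = (6/9)(5/8)(4/7)(3/6) = 5/42; P(data | bowl D) = (4/8)(3/7)(2/6)(4/5) = 2/35; P(data | bowl E) = (7/10)(6/9)(5/8)(3/7) = 1/8.
Weighting by the prior gives 3/11 · 1/12 = 1/44, 1/11 · 3/28 = 3/308, 2/11 · 5/42 = 5/231, 3/11 · 2/35 = 6/385, 2/11 · 1/8 = 1/44; with total 61/660.
Dividing through by the total gives posterior P(bowl A | data) = 15/61, P(bowl B | data) = 45/427, P(bowl C | data) = 100/427, P(bowl D | data) = 72/427, P(bowl E | data) = 15/61.
The predictive probability is P(orange next | data) = (0)(15/61) + (1/2)(45/427) + (2/5)(100/427) + (3/4)(72/427) + (1/3)(15/61) = 303/854.

0.3548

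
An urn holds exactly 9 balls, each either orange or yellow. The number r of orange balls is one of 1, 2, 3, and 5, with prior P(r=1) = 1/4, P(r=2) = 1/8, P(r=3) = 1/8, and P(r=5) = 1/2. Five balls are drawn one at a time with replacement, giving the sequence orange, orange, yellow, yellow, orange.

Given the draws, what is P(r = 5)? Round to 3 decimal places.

0.843

Compute the likelihood of the observed sequence for each case: P(data | r = 1) = (1/9)(1/9)(8/9)(8/9)(1/9) = 0.0010838; P(data | r = 2) = (2/9)(2/9)(7/9)(7/9)(2/9) = 0.0066386; P(data | r = 3) = (3/9)(3/9)(6/9)(6/9)(3/9) = 0.016461; P(data | r = 5) = (5/9)(5/9)(4/9)(4/9)(5/9) = 0.03387.
Multiplying each by its prior: 1/4 · 0.0010838 = 0.00027096, 1/8 · 0.0066386 = 0.00082982, 1/8 · 0.016461 = 0.0020576, 1/2 · 0.03387 = 0.016935; summing to 0.020093.
By Bayes' rule, P(r = 5 | data) = (0.016935) / (0.020093) = 0.84282.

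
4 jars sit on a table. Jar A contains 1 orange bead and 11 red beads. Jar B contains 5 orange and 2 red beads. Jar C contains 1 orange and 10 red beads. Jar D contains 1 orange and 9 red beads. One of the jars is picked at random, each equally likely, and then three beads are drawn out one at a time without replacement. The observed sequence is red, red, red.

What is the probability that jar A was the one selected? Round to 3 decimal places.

0.344

Compute the likelihood of the observed sequence for each case: P(data | jar A) = (11/12)(10/11)(9/10) = 3/4; P(data | jar B) = (2/7)(1/6)(0/5) = 0; P(data | jar C) = (10/11)(9/10)(8/9) = 8/11; P(data | jar D) = (9/10)(8/9)(7/8) = 7/10.
The prior-weighted likelihoods are 1/4 · 3/4 = 3/16, 1/4 · 0 = 0, 1/4 · 8/11 = 2/11, 1/4 · 7/10 = 7/40; with total 479/880.
So P(jar A | data) = (3/16) / (479/880) = 165/479.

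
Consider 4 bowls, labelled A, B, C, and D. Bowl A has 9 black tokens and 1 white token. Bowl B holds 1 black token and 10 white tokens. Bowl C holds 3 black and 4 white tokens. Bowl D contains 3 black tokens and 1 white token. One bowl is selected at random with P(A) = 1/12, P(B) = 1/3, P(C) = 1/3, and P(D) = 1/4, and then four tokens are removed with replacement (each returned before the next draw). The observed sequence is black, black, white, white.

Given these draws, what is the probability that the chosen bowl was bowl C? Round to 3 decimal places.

Compute the likelihood of the observed sequence for each case: P(data | bowl A) = (9/10)(9/10)(1/10)(1/10) = 0.0081; P(data | bowl B) = (1/11)(1/11)(10/11)(10/11) = 0.0068301; P(data | bowl C) = (3/7)(3/7)(4/7)(4/7) = 0.059975; P(data | bowl D) = (3/4)(3/4)(1/4)(1/4) = 0.035156.
The prior-weighted likelihoods are 1/12 · 0.0081 = 0.000675, 1/3 · 0.0068301 = 0.0022767, 1/3 · 0.059975 = 0.019992, 1/4 · 0.035156 = 0.0087891; summing to 0.031732.
By Bayes' rule, P(bowl C | data) = (0.019992) / (0.031732) = 0.63001.

0.630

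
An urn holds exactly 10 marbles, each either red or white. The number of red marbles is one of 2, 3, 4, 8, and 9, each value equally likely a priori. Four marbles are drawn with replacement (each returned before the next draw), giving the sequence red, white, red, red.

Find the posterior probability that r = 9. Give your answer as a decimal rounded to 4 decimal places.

Under each hypothesis, the probability of the observed sequence is: P(data | r = 2) = (2/10)(8/10)(2/10)(2/10) = 0.0064; P(data | r = 3) = (3/10)(7/10)(3/10)(3/10) = 0.0189; P(data | r = 4) = (4/10)(6/10)(4/10)(4/10) = 0.0384; P(data | r = 8) = (8/10)(2/10)(8/10)(8/10) = 0.1024; P(data | r = 9) = (9/10)(1/10)(9/10)(9/10) = 0.0729.
The prior-weighted likelihoods are 1/5 · 0.0064 = 0.00128, 1/5 · 0.0189 = 0.00378, 1/5 · 0.0384 = 0.00768, 1/5 · 0.1024 = 0.02048, 1/5 · 0.0729 = 0.01458; with total 0.0478.
So P(r = 9 | data) = (0.01458) / (0.0478) = 0.30502.

0.3050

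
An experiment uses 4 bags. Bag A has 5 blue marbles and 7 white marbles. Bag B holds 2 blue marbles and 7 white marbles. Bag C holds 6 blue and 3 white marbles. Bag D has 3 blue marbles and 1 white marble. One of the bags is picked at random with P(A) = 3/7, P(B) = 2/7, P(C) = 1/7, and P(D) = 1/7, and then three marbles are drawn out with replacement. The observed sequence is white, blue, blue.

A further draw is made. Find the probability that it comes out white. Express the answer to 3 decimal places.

Under each hypothesis, the probability of the observed sequence is: P(data | bag A) = (7/12)(5/12)(5/12) = 0.10127; P(data | bag B) = (7/9)(2/9)(2/9) = 0.038409; P(data | bag C) = (3/9)(6/9)(6/9) = 0.14815; P(data | bag D) = (1/4)(3/4)(3/4) = 0.14062.
The prior-weighted likelihoods are 3/7 · 0.10127 = 0.043403, 2/7 · 0.038409 = 0.010974, 1/7 · 0.14815 = 0.021164, 1/7 · 0.14062 = 0.020089; these sum to 0.09563.
Normalising, the posterior is P(bag A | data) = 0.45386, P(bag B | data) = 0.11475, P(bag C | data) = 0.22131, P(bag D | data) = 0.21007.
So P(white next | data) = Σ P(white next | H) P(H | data) = (7/12)(0.45386) + (7/9)(0.11475) + (1/3)(0.22131) + (1/4)(0.21007) = 0.48029.

0.480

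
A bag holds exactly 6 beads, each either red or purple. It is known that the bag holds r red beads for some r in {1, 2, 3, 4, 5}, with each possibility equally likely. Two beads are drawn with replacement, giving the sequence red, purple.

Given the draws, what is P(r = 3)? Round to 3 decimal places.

0.257

Under each hypothesis, the probability of the observed sequence is: P(data | r = 1) = (1/6)(5/6) = 5/36; P(data | r = 2) = (2/6)(4/6) = 2/9; P(data | r = 3) = (3/6)(3/6) = 1/4; P(data | r = 4) = (4/6)(2/6) = 2/9; P(data | r = 5) = (5/6)(1/6) = 5/36.
Multiplying each by its prior: 1/5 · 5/36 = 1/36, 1/5 · 2/9 = 2/45, 1/5 · 1/4 = 1/20, 1/5 · 2/9 = 2/45, 1/5 · 5/36 = 1/36; with total 7/36.
So P(r = 3 | data) = (1/20) / (7/36) = 9/35.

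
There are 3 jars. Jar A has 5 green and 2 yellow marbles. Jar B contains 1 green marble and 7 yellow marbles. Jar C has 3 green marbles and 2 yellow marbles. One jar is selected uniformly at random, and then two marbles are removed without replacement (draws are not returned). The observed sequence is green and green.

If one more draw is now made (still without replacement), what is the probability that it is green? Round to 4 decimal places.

0.4969

Under each hypothesis, the probability of the observed sequence is: P(data | jar A) = (5/7)(4/6) = 10/21; P(data | jar B) = (1/8)(0/7) = 0; P(data | jar C) = (3/5)(2/4) = 3/10.
The prior-weighted likelihoods are 1/3 · 10/21 = 10/63, 1/3 · 0 = 0, 1/3 · 3/10 = 1/10; with total 163/630.
The posterior is then P(jar A | data) = 100/163, P(jar B | data) = 0, P(jar C | data) = 63/163.
So P(green next | data) = Σ P(green next | H) P(H | data) = (3/5)(100/163) + (1/3)(63/163) = 81/163.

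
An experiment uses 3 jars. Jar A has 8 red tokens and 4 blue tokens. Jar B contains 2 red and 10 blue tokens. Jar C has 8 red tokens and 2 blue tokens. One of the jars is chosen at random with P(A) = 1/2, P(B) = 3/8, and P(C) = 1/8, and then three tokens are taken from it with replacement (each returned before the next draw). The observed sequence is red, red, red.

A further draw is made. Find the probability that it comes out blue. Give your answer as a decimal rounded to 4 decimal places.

0.2975

For each hypothesis, P(data | H) works out to: P(data | jar A) = (8/12)(8/12)(8/12) = 0.2963; P(data | jar B) = (2/12)(2/12)(2/12) = 0.0046296; P(data | jar C) = (8/10)(8/10)(8/10) = 0.512.
Multiplying each by its prior: 1/2 · 0.2963 = 0.14815, 3/8 · 0.0046296 = 0.0017361, 1/8 · 0.512 = 0.064; with total 0.21388.
The posterior is then P(jar A | data) = 0.69266, P(jar B | data) = 0.0081171, P(jar C | data) = 0.29923.
The predictive probability is P(blue next | data) = (1/3)(0.69266) + (5/6)(0.0081171) + (1/5)(0.29923) = 0.29749.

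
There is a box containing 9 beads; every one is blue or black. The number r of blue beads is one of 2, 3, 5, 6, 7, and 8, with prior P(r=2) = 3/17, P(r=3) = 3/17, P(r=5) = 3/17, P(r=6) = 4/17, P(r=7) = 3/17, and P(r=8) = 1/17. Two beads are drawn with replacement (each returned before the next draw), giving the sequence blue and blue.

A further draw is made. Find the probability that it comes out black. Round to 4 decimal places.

Under each hypothesis, the probability of the observed sequence is: P(data | r = 2) = (2/9)(2/9) = 0.049383; P(data | r = 3) = (3/9)(3/9) = 0.11111; P(data | r = 5) = (5/9)(5/9) = 0.30864; P(data | r = 6) = (6/9)(6/9) = 0.44444; P(data | r = 7) = (7/9)(7/9) = 0.60494; P(data | r = 8) = (8/9)(8/9) = 0.79012.
Weighting by the prior gives 3/17 · 0.049383 = 0.0087146, 3/17 · 0.11111 = 0.019608, 3/17 · 0.30864 = 0.054466, 4/17 · 0.44444 = 0.10458, 3/17 · 0.60494 = 0.10675, 1/17 · 0.79012 = 0.046478; with total 0.3406.
The posterior is then P(r = 2 | data) = 0.025586, P(r = 3 | data) = 0.057569, P(r = 5 | data) = 0.15991, P(r = 6 | data) = 0.30704, P(r = 7 | data) = 0.31343, P(r = 8 | data) = 0.13646.
Averaging over the posterior, P(black next | data) = (7/9)(0.025586) + (2/3)(0.057569) + (4/9)(0.15991) + (1/3)(0.30704) + (2/9)(0.31343) + (1/9)(0.13646) = 0.31651.

0.3165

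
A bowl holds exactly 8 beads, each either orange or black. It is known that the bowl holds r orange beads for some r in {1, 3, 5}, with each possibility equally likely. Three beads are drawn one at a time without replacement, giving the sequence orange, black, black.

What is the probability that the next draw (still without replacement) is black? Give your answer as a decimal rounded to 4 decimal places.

0.6364

For each hypothesis, P(data | H) works out to: P(data | r = 1) = (1/8)(7/7)(6/6) = 1/8; P(data | r = 3) = (3/8)(5/7)(4/6) = 5/28; P(data | r = 5) = (5/8)(3/7)(2/6) = 5/56.
The prior-weighted likelihoods are 1/3 · 1/8 = 1/24, 1/3 · 5/28 = 5/84, 1/3 · 5/56 = 5/168; summing to 11/84.
The posterior is then P(r = 1 | data) = 7/22, P(r = 3 | data) = 5/11, P(r = 5 | data) = 5/22.
The predictive probability is P(black next | data) = (1)(7/22) + (3/5)(5/11) + (1/5)(5/22) = 7/11.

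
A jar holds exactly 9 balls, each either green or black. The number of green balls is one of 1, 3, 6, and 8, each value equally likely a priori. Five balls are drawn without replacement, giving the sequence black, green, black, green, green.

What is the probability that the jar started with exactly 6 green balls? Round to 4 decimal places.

0.8000

Compute the likelihood of the observed sequence for each case: P(data | r = 1) = (8/9)(1/8)(7/7)(0/6) = 0; P(data | r = 3) = (6/9)(3/8)(5/7)(2/6)(1/5) = 1/84; P(data | r = 6) = (3/9)(6/8)(2/7)(5/6)(4/5) = 1/21; P(data | r = 8) = (1/9)(8/8)(0/7) = 0.
The prior-weighted likelihoods are 1/4 · 0 = 0, 1/4 · 1/84 = 1/336, 1/4 · 1/21 = 1/84, 1/4 · 0 = 0; these sum to 5/336.
By Bayes' rule, P(r = 6 | data) = (1/84) / (5/336) = 4/5.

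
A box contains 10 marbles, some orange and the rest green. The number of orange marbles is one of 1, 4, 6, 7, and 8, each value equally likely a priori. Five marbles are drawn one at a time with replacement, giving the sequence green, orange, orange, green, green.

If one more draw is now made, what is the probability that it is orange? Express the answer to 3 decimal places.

Compute the likelihood of the observed sequence for each case: P(data | r = 1) = (9/10)(1/10)(1/10)(9/10)(9/10) = 0.00729; P(data | r = 4) = (6/10)(4/10)(4/10)(6/10)(6/10) = 0.03456; P(data | r = 6) = (4/10)(6/10)(6/10)(4/10)(4/10) = 0.02304; P(data | r = 7) = (3/10)(7/10)(7/10)(3/10)(3/10) = 0.01323; P(data | r = 8) = (2/10)(8/10)(8/10)(2/10)(2/10) = 0.00512.
Weighting by the prior gives 1/5 · 0.00729 = 0.001458, 1/5 · 0.03456 = 0.006912, 1/5 · 0.02304 = 0.004608, 1/5 · 0.01323 = 0.002646, 1/5 · 0.00512 = 0.001024; these sum to 0.016648.
Dividing through by the total gives posterior P(r = 1 | data) = 0.087578, P(r = 4 | data) = 0.41519, P(r = 6 | data) = 0.27679, P(r = 7 | data) = 0.15894, P(r = 8 | data) = 0.061509.
Averaging over the posterior, P(orange next | data) = (1/10)(0.087578) + (2/5)(0.41519) + (3/5)(0.27679) + (7/10)(0.15894) + (4/5)(0.061509) = 0.50137.

0.501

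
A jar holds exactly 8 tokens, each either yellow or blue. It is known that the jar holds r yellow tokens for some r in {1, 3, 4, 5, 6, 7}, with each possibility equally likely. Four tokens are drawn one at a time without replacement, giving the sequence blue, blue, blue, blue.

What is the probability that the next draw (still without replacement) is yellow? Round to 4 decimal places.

Under each hypothesis, the probability of the observed sequence is: P(data | r = 1) = (7/8)(6/7)(5/6)(4/5) = 1/2; P(data | r = 3) = (5/8)(4/7)(3/6)(2/5) = 1/14; P(data | r = 4) = (4/8)(3/7)(2/6)(1/5) = 1/70; P(data | r = 5) = (3/8)(2/7)(1/6)(0/5) = 0; P(data | r = 6) = (2/8)(1/7)(0/6) = 0; P(data | r = 7) = (1/8)(0/7) = 0.
Weighting by the prior gives 1/6 · 1/2 = 1/12, 1/6 · 1/14 = 1/84, 1/6 · 1/70 = 1/420, 1/6 · 0 = 0, 1/6 · 0 = 0, 1/6 · 0 = 0; with total 41/420.
Normalising, the posterior is P(r = 1 | data) = 35/41, P(r = 3 | data) = 5/41, P(r = 4 | data) = 1/41, P(r = 5 | data) = 0, P(r = 6 | data) = 0, P(r = 7 | data) = 0.
The predictive probability is P(yellow next | data) = (1/4)(35/41) + (3/4)(5/41) + (1)(1/41) = 27/82.

0.3293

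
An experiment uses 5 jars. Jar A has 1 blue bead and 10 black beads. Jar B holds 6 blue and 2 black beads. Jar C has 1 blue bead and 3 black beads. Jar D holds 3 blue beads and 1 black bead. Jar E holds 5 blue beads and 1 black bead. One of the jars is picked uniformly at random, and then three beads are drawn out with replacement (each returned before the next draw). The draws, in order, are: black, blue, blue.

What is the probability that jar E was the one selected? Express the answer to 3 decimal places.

0.256

Under each hypothesis, the probability of the observed sequence is: P(data | jar A) = (10/11)(1/11)(1/11) = 0.0075131; P(data | jar B) = (2/8)(6/8)(6/8) = 0.14062; P(data | jar C) = (3/4)(1/4)(1/4) = 0.046875; P(data | jar D) = (1/4)(3/4)(3/4) = 0.14062; P(data | jar E) = (1/6)(5/6)(5/6) = 0.11574.
The prior-weighted likelihoods are 1/5 · 0.0075131 = 0.0015026, 1/5 · 0.14062 = 0.028125, 1/5 · 0.046875 = 0.009375, 1/5 · 0.14062 = 0.028125, 1/5 · 0.11574 = 0.023148; with total 0.090276.
Therefore the posterior P(jar E | data) = (0.023148) / (0.090276) = 0.25642.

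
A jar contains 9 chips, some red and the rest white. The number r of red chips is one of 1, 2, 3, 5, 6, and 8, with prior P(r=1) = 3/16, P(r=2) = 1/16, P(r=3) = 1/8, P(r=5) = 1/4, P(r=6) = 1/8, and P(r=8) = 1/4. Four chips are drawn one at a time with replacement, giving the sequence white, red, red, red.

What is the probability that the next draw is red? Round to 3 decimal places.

Compute the likelihood of the observed sequence for each case: P(data | r = 1) = (8/9)(1/9)(1/9)(1/9) = 0.0012193; P(data | r = 2) = (7/9)(2/9)(2/9)(2/9) = 0.0085353; P(data | r = 3) = (6/9)(3/9)(3/9)(3/9) = 0.024691; P(data | r = 5) = (4/9)(5/9)(5/9)(5/9) = 0.076208; P(data | r = 6) = (3/9)(6/9)(6/9)(6/9) = 0.098765; P(data | r = 8) = (1/9)(8/9)(8/9)(8/9) = 0.078037.
Weighting by the prior gives 3/16 · 0.0012193 = 0.00022862, 1/16 · 0.0085353 = 0.00053346, 1/8 · 0.024691 = 0.0030864, 1/4 · 0.076208 = 0.019052, 1/8 · 0.098765 = 0.012346, 1/4 · 0.078037 = 0.019509; these sum to 0.054755.
Dividing through by the total gives posterior P(r = 1 | data) = 0.0041754, P(r = 2 | data) = 0.0097425, P(r = 3 | data) = 0.056367, P(r = 5 | data) = 0.34795, P(r = 6 | data) = 0.22547, P(r = 8 | data) = 0.3563.
So P(red next | data) = Σ P(red next | H) P(H | data) = (1/9)(0.0041754) + (2/9)(0.0097425) + (1/3)(0.056367) + (5/9)(0.34795) + (2/3)(0.22547) + (8/9)(0.3563) = 0.68174.

0.682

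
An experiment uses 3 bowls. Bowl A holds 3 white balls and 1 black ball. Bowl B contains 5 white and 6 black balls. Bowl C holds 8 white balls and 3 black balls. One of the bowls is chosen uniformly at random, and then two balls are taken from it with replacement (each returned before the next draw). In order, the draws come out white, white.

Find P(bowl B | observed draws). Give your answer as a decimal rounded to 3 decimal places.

0.159

The likelihood of the observed sequence under each hypothesis: P(data | bowl A) = (3/4)(3/4) = 0.5625; P(data | bowl B) = (5/11)(5/11) = 0.20661; P(data | bowl C) = (8/11)(8/11) = 0.52893.
Weighting by the prior gives 1/3 · 0.5625 = 0.1875, 1/3 · 0.20661 = 0.068871, 1/3 · 0.52893 = 0.17631; summing to 0.43268.
By Bayes' rule, P(bowl B | data) = (0.068871) / (0.43268) = 0.15917.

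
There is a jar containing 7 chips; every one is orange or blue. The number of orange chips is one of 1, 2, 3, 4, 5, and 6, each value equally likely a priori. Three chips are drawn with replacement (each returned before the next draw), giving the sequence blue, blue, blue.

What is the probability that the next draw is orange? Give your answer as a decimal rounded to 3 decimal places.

0.263

The likelihood of the observed sequence under each hypothesis: P(data | r = 1) = (6/7)(6/7)(6/7) = 0.62974; P(data | r = 2) = (5/7)(5/7)(5/7) = 0.36443; P(data | r = 3) = (4/7)(4/7)(4/7) = 0.18659; P(data | r = 4) = (3/7)(3/7)(3/7) = 0.078717; P(data | r = 5) = (2/7)(2/7)(2/7) = 0.023324; P(data | r = 6) = (1/7)(1/7)(1/7) = 0.0029155.
Weighting by the prior gives 1/6 · 0.62974 = 0.10496, 1/6 · 0.36443 = 0.060739, 1/6 · 0.18659 = 0.031098, 1/6 · 0.078717 = 0.01312, 1/6 · 0.023324 = 0.0038873, 1/6 · 0.0029155 = 0.00048591; these sum to 0.21429.
Dividing through by the total gives posterior P(r = 1 | data) = 0.4898, P(r = 2 | data) = 0.28345, P(r = 3 | data) = 0.14512, P(r = 4 | data) = 0.061224, P(r = 5 | data) = 0.018141, P(r = 6 | data) = 0.0022676.
The predictive probability is P(orange next | data) = (1/7)(0.4898) + (2/7)(0.28345) + (3/7)(0.14512) + (4/7)(0.061224) + (5/7)(0.018141) + (6/7)(0.0022676) = 0.26304.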